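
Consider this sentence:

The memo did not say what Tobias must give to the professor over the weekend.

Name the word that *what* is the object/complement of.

Pre-movement form: Tobias must give what to the professor over the weekend.
'what' functions as the direct object of 'give'. Wh-movement fronts it, leaving a gap right after 'give':
The memo did not say what Tobias must give ___ to the professor over the weekend.

give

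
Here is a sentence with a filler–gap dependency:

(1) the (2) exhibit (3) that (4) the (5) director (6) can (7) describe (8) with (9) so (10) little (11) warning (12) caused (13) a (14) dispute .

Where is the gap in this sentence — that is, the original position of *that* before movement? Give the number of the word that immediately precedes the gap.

7

The filler 'that' is interpreted as the direct object of 'describe'. Wh-movement fronts it, leaving a gap right after 'describe':
The exhibit that the director can describe ___ with so little warning caused a dispute.
'describe' is word 7.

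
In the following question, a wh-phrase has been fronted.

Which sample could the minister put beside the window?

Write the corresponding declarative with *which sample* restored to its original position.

The minister could put which sample beside the window.

'which sample' is the direct object of 'put'. It moves to the left edge, and the trace sits right after 'put':
Which sample could the minister put ___ beside the window?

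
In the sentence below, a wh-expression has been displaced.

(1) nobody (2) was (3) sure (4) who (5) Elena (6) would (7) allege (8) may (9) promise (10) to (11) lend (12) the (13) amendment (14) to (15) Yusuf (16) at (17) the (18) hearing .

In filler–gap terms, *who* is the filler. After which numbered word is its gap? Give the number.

7

Pre-movement form: Elena would allege who may promise to lend the amendment to Yusuf at the hearing.
'who' is the subject of the clause embedded under 'allege'. Fronting leaves a gap immediately after 'allege':
Nobody was sure who Elena would allege ___ may promise to lend the amendment to Yusuf at the hearing.
'allege' is word 7.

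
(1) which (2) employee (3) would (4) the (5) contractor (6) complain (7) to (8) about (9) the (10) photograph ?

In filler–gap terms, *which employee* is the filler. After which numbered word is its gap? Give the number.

7

Pre-movement form: The contractor would complain to which employee about the photograph.
'which employee' functions as the object of the preposition 'to'. Wh-movement fronts it, leaving a gap right after 'to':
Which employee would the contractor complain to ___ about the photograph?
'to' is word 7.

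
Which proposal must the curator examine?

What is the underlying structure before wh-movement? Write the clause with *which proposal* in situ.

'which proposal' is the direct object of 'examine'. It moves to the left edge, and the trace sits right after 'examine':
Which proposal must the curator examine ___?

The curator must examine which proposal.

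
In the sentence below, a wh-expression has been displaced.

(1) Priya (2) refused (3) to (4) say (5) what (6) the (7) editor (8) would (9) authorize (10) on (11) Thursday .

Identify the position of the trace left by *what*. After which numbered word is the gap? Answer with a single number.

9

Before movement: The editor would authorize what on Thursday.
'what' functions as the direct object of 'authorize'. It moves to the left edge, and the trace sits right after 'authorize':
Priya refused to say what the editor would authorize ___ on Thursday.
'authorize' is word 9.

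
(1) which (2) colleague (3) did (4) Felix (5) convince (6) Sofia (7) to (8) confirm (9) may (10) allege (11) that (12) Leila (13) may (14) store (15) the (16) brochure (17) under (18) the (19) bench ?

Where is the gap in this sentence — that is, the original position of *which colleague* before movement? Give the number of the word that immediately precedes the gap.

8

Underlying clause: Felix did convince Sofia to confirm which colleague may allege that Leila may store the brochure under the bench.
'which colleague' is the subject of the clause embedded under 'confirm'. It moves to the left edge, and the trace sits right after 'confirm':
Which colleague did Felix convince Sofia to confirm ___ may allege that Leila may store the brochure under the bench?
'confirm' is word 8.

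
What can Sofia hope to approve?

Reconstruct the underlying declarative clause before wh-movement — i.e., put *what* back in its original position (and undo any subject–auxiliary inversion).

Sofia can hope to approve what.

The filler 'what' is interpreted as the direct object of 'approve'. It moves to the left edge, and the trace sits right after 'approve':
What can Sofia hope to approve ___?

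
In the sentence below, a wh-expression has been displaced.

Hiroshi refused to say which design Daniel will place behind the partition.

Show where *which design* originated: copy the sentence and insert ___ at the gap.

Hiroshi refused to say which design Daniel will place ___ behind the partition.

Before movement: Daniel will place which design behind the partition.
'which design' is the direct object of 'place'. The gap is right after 'place'.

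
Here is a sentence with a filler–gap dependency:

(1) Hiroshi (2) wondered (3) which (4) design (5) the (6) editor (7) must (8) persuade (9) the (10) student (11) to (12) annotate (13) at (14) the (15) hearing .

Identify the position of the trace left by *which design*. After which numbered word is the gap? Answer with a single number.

Pre-movement form: The editor must persuade the student to annotate which design at the hearing.
The filler 'which design' is interpreted as the direct object of 'annotate'. It moves to the left edge, and the trace sits right after 'annotate':
Hiroshi wondered which design the editor must persuade the student to annotate ___ at the hearing.
'annotate' is word 12.

12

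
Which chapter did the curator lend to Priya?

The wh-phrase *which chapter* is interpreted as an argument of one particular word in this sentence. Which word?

lend

In situ: The curator did lend which chapter to Priya.
'which chapter' functions as the direct object of 'lend'. Wh-movement fronts it, leaving a gap right after 'lend':
Which chapter did the curator lend ___ to Priya?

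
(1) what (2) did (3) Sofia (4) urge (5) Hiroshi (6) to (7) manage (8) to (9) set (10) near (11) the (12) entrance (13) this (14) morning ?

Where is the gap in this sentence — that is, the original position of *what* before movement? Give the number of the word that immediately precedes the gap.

9

Before movement: Sofia did urge Hiroshi to manage to set what near the entrance this morning.
The filler 'what' is interpreted as the direct object of 'set'. Fronting leaves a gap immediately after 'set':
What did Sofia urge Hiroshi to manage to set ___ near the entrance this morning?
'set' is word 9.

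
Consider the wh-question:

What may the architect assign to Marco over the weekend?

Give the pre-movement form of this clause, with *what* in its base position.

The architect may assign what to Marco over the weekend.

'what' functions as the direct object of 'assign'. It moves to the left edge, and the trace sits right after 'assign':
What may the architect assign ___ to Marco over the weekend?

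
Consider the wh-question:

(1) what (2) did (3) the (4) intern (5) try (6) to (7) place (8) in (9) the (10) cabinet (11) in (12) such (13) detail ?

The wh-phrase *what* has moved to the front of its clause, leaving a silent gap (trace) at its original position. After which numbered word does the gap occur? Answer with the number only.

7

Underlying clause: The intern did try to place what in the cabinet in such detail.
The filler 'what' is interpreted as the direct object of 'place'. Wh-movement fronts it, leaving a gap right after 'place':
What did the intern try to place ___ in the cabinet in such detail?
'place' is word 7.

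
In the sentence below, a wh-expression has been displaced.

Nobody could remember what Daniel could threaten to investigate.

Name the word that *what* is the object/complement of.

Before movement: Daniel could threaten to investigate what.
'what' functions as the direct object of 'investigate'. Fronting leaves a gap immediately after 'investigate':
Nobody could remember what Daniel could threaten to investigate ___.

investigate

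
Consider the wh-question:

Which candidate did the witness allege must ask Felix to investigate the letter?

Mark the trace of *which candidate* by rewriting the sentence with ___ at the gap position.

Underlying clause: The witness did allege which candidate must ask Felix to investigate the letter.
'which candidate' is the subject of the clause embedded under 'allege'. The gap is right after 'allege'.

Which candidate did the witness allege ___ must ask Felix to investigate the letter?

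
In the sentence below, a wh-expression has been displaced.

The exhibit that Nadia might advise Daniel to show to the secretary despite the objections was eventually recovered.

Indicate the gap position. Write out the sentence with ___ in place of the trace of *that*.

The exhibit that Nadia might advise Daniel to show ___ to the secretary despite the objections was eventually recovered.

The filler 'that' is interpreted as the direct object of 'show'. The gap is right after 'show'.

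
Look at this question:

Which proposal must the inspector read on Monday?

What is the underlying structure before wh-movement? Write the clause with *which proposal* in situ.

The inspector must read which proposal on Monday.

'which proposal' functions as the direct object of 'read'. It moves to the left edge, and the trace sits right after 'read':
Which proposal must the inspector read ___ on Monday?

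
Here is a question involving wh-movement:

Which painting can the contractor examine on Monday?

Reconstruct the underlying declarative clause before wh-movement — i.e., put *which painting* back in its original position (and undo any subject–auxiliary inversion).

The contractor can examine which painting on Monday.

'which painting' is the direct object of 'examine'. Fronting leaves a gap immediately after 'examine':
Which painting can the contractor examine ___ on Monday?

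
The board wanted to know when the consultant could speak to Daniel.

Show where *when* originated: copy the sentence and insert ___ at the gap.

Pre-movement form: The consultant could speak to Daniel when.
The filler 'when' is interpreted as the temporal adjunct. The gap is right after 'Daniel'.

The board wanted to know when the consultant could speak to Daniel ___.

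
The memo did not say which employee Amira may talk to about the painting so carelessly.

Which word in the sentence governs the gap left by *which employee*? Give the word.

to

Underlying clause: Amira may talk to which employee about the painting so carelessly.
'which employee' is the object of the preposition 'to'. Wh-movement fronts it, leaving a gap right after 'to':
The memo did not say which employee Amira may talk to ___ about the painting so carelessly.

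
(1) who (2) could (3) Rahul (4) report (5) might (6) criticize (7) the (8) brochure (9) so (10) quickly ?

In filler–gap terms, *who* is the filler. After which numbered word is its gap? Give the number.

4

Underlying clause: Rahul could report who might criticize the brochure so quickly.
The filler 'who' is interpreted as the subject of the clause embedded under 'report'. It moves to the left edge, and the trace sits right after 'report':
Who could Rahul report ___ might criticize the brochure so quickly?
'report' is word 4.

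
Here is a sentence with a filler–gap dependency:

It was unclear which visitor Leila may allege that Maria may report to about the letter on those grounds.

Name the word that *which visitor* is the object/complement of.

Before movement: Leila may allege that Maria may report to which visitor about the letter on those grounds.
The filler 'which visitor' is interpreted as the object of the preposition 'to'. Wh-movement fronts it, leaving a gap right after 'to':
It was unclear which visitor Leila may allege that Maria may report to ___ about the letter on those grounds.

to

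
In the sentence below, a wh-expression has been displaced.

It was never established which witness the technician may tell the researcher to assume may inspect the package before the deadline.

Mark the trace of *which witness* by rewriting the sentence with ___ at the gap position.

Before movement: The technician may tell the researcher to assume which witness may inspect the package before the deadline.
'which witness' is the subject of the clause embedded under 'assume'. The gap is right after 'assume'.

It was never established which witness the technician may tell the researcher to assume ___ may inspect the package before the deadline.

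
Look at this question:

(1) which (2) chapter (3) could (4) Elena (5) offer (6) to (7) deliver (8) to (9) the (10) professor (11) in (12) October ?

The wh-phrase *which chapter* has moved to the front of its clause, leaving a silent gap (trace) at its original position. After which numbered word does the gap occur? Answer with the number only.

7

Pre-movement form: Elena could offer to deliver which chapter to the professor in October.
'which chapter' functions as the direct object of 'deliver'. It moves to the left edge, and the trace sits right after 'deliver':
Which chapter could Elena offer to deliver ___ to the professor in October?
'deliver' is word 7.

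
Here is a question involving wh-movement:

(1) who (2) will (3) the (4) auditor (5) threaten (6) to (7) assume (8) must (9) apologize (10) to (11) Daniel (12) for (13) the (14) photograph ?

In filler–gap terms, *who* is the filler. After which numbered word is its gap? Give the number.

7

In situ: The auditor will threaten to assume who must apologize to Daniel for the photograph.
'who' is the subject of the clause embedded under 'assume'. Fronting leaves a gap immediately after 'assume':
Who will the auditor threaten to assume ___ must apologize to Daniel for the photograph?
'assume' is word 7.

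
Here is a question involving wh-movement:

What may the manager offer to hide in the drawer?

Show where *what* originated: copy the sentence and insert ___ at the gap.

Pre-movement form: The manager may offer to hide what in the drawer.
The filler 'what' is interpreted as the direct object of 'hide'. The gap is right after 'hide'.

What may the manager offer to hide ___ in the drawer?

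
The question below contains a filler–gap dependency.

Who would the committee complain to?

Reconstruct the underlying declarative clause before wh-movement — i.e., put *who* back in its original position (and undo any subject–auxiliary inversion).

'who' functions as the object of the preposition 'to'. Wh-movement fronts it, leaving a gap right after 'to':
Who would the committee complain to ___?

The committee would complain to who.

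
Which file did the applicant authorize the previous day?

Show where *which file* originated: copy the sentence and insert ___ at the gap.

Underlying clause: The applicant did authorize which file the previous day.
'which file' is the direct object of 'authorize'. The gap is right after 'authorize'.

Which file did the applicant authorize ___ the previous day?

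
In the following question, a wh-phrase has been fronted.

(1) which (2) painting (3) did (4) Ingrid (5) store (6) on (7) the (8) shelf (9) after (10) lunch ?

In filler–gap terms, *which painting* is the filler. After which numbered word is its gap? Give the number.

5

Underlying clause: Ingrid did store which painting on the shelf after lunch.
The filler 'which painting' is interpreted as the direct object of 'store'. Wh-movement fronts it, leaving a gap right after 'store':
Which painting did Ingrid store ___ on the shelf after lunch?
'store' is word 5.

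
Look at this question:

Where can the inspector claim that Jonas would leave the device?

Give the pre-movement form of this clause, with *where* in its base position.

The inspector can claim that Jonas would leave the device where.

'where' is the locative complement of 'leave'. It moves to the left edge, and the trace sits right after 'device':
Where can the inspector claim that Jonas would leave the device ___?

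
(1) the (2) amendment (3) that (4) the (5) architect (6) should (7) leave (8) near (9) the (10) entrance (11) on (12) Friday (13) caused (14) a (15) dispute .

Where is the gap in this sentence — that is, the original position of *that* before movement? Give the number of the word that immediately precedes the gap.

7

The filler 'that' is interpreted as the direct object of 'leave'. Wh-movement fronts it, leaving a gap right after 'leave':
The amendment that the architect should leave ___ near the entrance on Friday caused a dispute.
'leave' is word 7.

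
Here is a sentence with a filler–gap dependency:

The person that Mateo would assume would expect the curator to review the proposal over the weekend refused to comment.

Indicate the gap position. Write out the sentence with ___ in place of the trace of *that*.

'that' is the subject of the clause embedded under 'assume'. The gap is right after 'assume'.

The person that Mateo would assume ___ would expect the curator to review the proposal over the weekend refused to comment.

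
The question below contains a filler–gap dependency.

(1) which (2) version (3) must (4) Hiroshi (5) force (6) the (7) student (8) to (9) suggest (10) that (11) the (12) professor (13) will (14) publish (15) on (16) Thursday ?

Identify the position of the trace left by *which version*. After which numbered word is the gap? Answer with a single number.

14

In situ: Hiroshi must force the student to suggest that the professor will publish which version on Thursday.
The filler 'which version' is interpreted as the direct object of 'publish'. Fronting leaves a gap immediately after 'publish':
Which version must Hiroshi force the student to suggest that the professor will publish ___ on Thursday?
'publish' is word 14.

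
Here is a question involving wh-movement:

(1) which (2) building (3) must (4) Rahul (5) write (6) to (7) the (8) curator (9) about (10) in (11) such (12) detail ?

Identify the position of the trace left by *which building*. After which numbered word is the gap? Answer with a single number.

9

Pre-movement form: Rahul must write to the curator about which building in such detail.
The filler 'which building' is interpreted as the object of the preposition 'about'. Wh-movement fronts it, leaving a gap right after 'about':
Which building must Rahul write to the curator about ___ in such detail?
'about' is word 9.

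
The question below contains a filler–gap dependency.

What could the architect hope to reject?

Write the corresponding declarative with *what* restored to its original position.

The architect could hope to reject what.

The filler 'what' is interpreted as the direct object of 'reject'. It moves to the left edge, and the trace sits right after 'reject':
What could the architect hope to reject ___?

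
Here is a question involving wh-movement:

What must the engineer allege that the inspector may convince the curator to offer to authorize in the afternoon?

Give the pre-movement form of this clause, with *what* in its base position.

The engineer must allege that the inspector may convince the curator to offer to authorize what in the afternoon.

The filler 'what' is interpreted as the direct object of 'authorize'. Wh-movement fronts it, leaving a gap right after 'authorize':
What must the engineer allege that the inspector may convince the curator to offer to authorize ___ in the afternoon?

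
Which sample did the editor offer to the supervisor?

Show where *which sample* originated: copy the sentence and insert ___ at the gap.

Which sample did the editor offer ___ to the supervisor?

Before movement: The editor did offer which sample to the supervisor.
'which sample' is the direct object of 'offer'. The gap is right after 'offer'.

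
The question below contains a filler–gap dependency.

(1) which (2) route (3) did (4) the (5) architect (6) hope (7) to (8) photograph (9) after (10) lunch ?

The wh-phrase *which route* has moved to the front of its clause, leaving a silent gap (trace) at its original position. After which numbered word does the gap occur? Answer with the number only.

Underlying clause: The architect did hope to photograph which route after lunch.
The filler 'which route' is interpreted as the direct object of 'photograph'. It moves to the left edge, and the trace sits right after 'photograph':
Which route did the architect hope to photograph ___ after lunch?
'photograph' is word 8.

8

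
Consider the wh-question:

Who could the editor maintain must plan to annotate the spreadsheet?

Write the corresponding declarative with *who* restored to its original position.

The filler 'who' is interpreted as the subject of the clause embedded under 'maintain'. Fronting leaves a gap immediately after 'maintain':
Who could the editor maintain ___ must plan to annotate the spreadsheet?

The editor could maintain who must plan to annotate the spreadsheet.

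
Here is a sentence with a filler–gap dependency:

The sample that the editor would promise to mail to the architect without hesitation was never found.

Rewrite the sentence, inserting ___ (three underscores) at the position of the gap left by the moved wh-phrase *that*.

The sample that the editor would promise to mail ___ to the architect without hesitation was never found.

The filler 'that' is interpreted as the direct object of 'mail'. The gap is right after 'mail'.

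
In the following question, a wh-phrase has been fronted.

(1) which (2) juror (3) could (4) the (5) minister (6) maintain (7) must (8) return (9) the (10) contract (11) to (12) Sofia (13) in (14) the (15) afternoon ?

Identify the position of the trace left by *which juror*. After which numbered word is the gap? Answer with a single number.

6

In situ: The minister could maintain which juror must return the contract to Sofia in the afternoon.
The filler 'which juror' is interpreted as the subject of the clause embedded under 'maintain'. Wh-movement fronts it, leaving a gap right after 'maintain':
Which juror could the minister maintain ___ must return the contract to Sofia in the afternoon?
'maintain' is word 6.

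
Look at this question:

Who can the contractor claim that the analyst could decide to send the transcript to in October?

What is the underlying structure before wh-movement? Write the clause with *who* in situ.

The filler 'who' is interpreted as the object of the preposition 'to' (recipient of 'send'). Wh-movement fronts it, leaving a gap right after 'to':
Who can the contractor claim that the analyst could decide to send the transcript to ___ in October?

The contractor can claim that the analyst could decide to send the transcript to who in October.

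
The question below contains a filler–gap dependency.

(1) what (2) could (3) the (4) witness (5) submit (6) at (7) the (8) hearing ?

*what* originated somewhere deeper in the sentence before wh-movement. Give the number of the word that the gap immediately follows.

In situ: The witness could submit what at the hearing.
'what' functions as the direct object of 'submit'. It moves to the left edge, and the trace sits right after 'submit':
What could the witness submit ___ at the hearing?
'submit' is word 5.

5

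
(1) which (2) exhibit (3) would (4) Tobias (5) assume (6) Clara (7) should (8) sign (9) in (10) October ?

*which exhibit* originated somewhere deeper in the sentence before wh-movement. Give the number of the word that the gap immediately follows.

Underlying clause: Tobias would assume Clara should sign which exhibit in October.
The filler 'which exhibit' is interpreted as the direct object of 'sign'. Fronting leaves a gap immediately after 'sign':
Which exhibit would Tobias assume Clara should sign ___ in October?
'sign' is word 8.

8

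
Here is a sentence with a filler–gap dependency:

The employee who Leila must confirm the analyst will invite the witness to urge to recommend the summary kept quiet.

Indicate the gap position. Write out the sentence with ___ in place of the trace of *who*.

The filler 'who' is interpreted as the direct object of 'urge'. The gap is right after 'urge'.

The employee who Leila must confirm the analyst will invite the witness to urge ___ to recommend the summary kept quiet.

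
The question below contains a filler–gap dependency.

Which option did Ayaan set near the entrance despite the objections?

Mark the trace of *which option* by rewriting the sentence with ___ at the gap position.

In situ: Ayaan did set which option near the entrance despite the objections.
'which option' functions as the direct object of 'set'. The gap is right after 'set'.

Which option did Ayaan set ___ near the entrance despite the objections?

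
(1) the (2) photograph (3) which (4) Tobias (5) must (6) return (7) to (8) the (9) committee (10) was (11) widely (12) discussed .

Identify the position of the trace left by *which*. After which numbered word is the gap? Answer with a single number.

6

'which' is the direct object of 'return'. It moves to the left edge, and the trace sits right after 'return':
The photograph which Tobias must return ___ to the committee was widely discussed.
'return' is word 6.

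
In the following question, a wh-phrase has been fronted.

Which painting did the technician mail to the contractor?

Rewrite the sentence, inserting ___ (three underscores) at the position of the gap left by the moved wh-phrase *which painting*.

Before movement: The technician did mail which painting to the contractor.
'which painting' functions as the direct object of 'mail'. The gap is right after 'mail'.

Which painting did the technician mail ___ to the contractor?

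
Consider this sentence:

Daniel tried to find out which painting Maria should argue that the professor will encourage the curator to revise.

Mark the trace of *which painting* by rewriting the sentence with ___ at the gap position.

Daniel tried to find out which painting Maria should argue that the professor will encourage the curator to revise ___.

In situ: Maria should argue that the professor will encourage the curator to revise which painting.
The filler 'which painting' is interpreted as the direct object of 'revise'. The gap is right after 'revise'.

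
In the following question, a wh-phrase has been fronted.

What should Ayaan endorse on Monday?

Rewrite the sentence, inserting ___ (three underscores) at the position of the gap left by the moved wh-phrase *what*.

Pre-movement form: Ayaan should endorse what on Monday.
'what' is the direct object of 'endorse'. The gap is right after 'endorse'.

What should Ayaan endorse ___ on Monday?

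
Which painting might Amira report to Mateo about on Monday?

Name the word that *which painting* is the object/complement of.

about

Pre-movement form: Amira might report to Mateo about which painting on Monday.
'which painting' functions as the object of the preposition 'about'. It moves to the left edge, and the trace sits right after 'about':
Which painting might Amira report to Mateo about ___ on Monday?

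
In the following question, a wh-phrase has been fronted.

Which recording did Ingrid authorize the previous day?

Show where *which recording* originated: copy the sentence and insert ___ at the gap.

In situ: Ingrid did authorize which recording the previous day.
'which recording' functions as the direct object of 'authorize'. The gap is right after 'authorize'.

Which recording did Ingrid authorize ___ the previous day?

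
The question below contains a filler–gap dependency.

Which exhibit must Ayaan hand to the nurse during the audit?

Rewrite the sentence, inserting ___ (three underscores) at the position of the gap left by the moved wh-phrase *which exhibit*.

Which exhibit must Ayaan hand ___ to the nurse during the audit?

In situ: Ayaan must hand which exhibit to the nurse during the audit.
'which exhibit' is the direct object of 'hand'. The gap is right after 'hand'.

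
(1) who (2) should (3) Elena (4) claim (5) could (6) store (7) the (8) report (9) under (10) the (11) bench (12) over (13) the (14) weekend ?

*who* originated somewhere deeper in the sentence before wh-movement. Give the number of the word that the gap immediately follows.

4

Underlying clause: Elena should claim who could store the report under the bench over the weekend.
'who' is the subject of the clause embedded under 'claim'. It moves to the left edge, and the trace sits right after 'claim':
Who should Elena claim ___ could store the report under the bench over the weekend?
'claim' is word 4.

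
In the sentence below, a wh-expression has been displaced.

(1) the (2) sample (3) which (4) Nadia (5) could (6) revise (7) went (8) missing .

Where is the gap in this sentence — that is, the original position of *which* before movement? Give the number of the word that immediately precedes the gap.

6

'which' is the direct object of 'revise'. It moves to the left edge, and the trace sits right after 'revise':
The sample which Nadia could revise ___ went missing.
'revise' is word 6.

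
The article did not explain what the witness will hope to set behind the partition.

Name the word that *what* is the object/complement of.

set

In situ: The witness will hope to set what behind the partition.
'what' functions as the direct object of 'set'. It moves to the left edge, and the trace sits right after 'set':
The article did not explain what the witness will hope to set ___ behind the partition.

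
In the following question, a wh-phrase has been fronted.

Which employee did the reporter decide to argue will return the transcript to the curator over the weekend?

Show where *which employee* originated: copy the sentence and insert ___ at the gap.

Which employee did the reporter decide to argue ___ will return the transcript to the curator over the weekend?

In situ: The reporter did decide to argue which employee will return the transcript to the curator over the weekend.
'which employee' functions as the subject of the clause embedded under 'argue'. The gap is right after 'argue'.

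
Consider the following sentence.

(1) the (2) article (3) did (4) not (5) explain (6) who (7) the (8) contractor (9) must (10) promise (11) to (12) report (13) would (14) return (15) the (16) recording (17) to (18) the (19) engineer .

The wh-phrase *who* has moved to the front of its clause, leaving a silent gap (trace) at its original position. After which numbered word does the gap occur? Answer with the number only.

12

Before movement: The contractor must promise to report who would return the recording to the engineer.
The filler 'who' is interpreted as the subject of the clause embedded under 'report'. Wh-movement fronts it, leaving a gap right after 'report':
The article did not explain who the contractor must promise to report ___ would return the recording to the engineer.
'report' is word 12.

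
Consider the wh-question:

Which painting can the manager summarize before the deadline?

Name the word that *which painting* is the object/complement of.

summarize

Before movement: The manager can summarize which painting before the deadline.
'which painting' functions as the direct object of 'summarize'. Fronting leaves a gap immediately after 'summarize':
Which painting can the manager summarize ___ before the deadline?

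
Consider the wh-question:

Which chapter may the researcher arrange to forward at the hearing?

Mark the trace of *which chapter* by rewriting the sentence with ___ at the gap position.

Pre-movement form: The researcher may arrange to forward which chapter at the hearing.
The filler 'which chapter' is interpreted as the direct object of 'forward'. The gap is right after 'forward'.

Which chapter may the researcher arrange to forward ___ at the hearing?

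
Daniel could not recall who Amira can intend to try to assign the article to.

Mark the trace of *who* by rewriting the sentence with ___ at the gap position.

Daniel could not recall who Amira can intend to try to assign the article to ___.

Pre-movement form: Amira can intend to try to assign the article to who.
'who' is the object of the preposition 'to' (recipient of 'assign'). The gap is right after 'to'.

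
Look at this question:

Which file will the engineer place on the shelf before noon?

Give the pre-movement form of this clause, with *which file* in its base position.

The engineer will place which file on the shelf before noon.

The filler 'which file' is interpreted as the direct object of 'place'. Wh-movement fronts it, leaving a gap right after 'place':
Which file will the engineer place ___ on the shelf before noon?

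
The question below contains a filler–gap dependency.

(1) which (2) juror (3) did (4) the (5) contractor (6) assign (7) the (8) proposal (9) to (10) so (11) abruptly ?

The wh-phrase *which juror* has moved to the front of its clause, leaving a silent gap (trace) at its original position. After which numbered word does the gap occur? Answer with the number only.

Underlying clause: The contractor did assign the proposal to which juror so abruptly.
'which juror' is the object of the preposition 'to' (recipient of 'assign'). Fronting leaves a gap immediately after 'to':
Which juror did the contractor assign the proposal to ___ so abruptly?
'to' is word 9.

9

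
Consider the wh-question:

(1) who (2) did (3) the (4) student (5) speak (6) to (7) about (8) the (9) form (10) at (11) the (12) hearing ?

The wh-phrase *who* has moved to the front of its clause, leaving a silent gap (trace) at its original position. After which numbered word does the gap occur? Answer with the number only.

In situ: The student did speak to who about the form at the hearing.
The filler 'who' is interpreted as the object of the preposition 'to'. Fronting leaves a gap immediately after 'to':
Who did the student speak to ___ about the form at the hearing?
'to' is word 6.

6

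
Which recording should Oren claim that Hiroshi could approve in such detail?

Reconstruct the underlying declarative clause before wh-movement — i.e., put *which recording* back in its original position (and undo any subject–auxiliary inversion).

'which recording' functions as the direct object of 'approve'. Fronting leaves a gap immediately after 'approve':
Which recording should Oren claim that Hiroshi could approve ___ in such detail?

Oren should claim that Hiroshi could approve which recording in such detail.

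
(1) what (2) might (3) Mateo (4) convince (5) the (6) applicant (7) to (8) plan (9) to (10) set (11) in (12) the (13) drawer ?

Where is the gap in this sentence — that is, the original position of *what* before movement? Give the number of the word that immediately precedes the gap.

Underlying clause: Mateo might convince the applicant to plan to set what in the drawer.
'what' functions as the direct object of 'set'. It moves to the left edge, and the trace sits right after 'set':
What might Mateo convince the applicant to plan to set ___ in the drawer?
'set' is word 10.

10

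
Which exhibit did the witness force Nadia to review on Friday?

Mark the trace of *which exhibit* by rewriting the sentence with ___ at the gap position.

Which exhibit did the witness force Nadia to review ___ on Friday?

Underlying clause: The witness did force Nadia to review which exhibit on Friday.
'which exhibit' functions as the direct object of 'review'. The gap is right after 'review'.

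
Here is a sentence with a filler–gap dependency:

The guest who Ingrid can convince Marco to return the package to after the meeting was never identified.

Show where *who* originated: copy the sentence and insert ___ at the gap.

The filler 'who' is interpreted as the object of the preposition 'to' (recipient of 'return'). The gap is right after 'to'.

The guest who Ingrid can convince Marco to return the package to ___ after the meeting was never identified.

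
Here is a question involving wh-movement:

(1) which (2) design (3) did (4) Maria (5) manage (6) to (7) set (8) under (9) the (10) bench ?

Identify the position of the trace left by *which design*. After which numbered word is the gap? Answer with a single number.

7

Pre-movement form: Maria did manage to set which design under the bench.
The filler 'which design' is interpreted as the direct object of 'set'. It moves to the left edge, and the trace sits right after 'set':
Which design did Maria manage to set ___ under the bench?
'set' is word 7.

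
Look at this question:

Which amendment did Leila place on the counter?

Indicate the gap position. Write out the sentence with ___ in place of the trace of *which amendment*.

Which amendment did Leila place ___ on the counter?

Pre-movement form: Leila did place which amendment on the counter.
'which amendment' is the direct object of 'place'. The gap is right after 'place'.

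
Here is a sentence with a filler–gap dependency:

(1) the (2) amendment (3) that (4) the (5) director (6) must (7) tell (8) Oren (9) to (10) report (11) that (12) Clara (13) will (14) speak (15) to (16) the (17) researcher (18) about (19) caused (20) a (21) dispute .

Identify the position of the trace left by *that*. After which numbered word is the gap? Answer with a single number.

The filler 'that' is interpreted as the object of the preposition 'about'. Fronting leaves a gap immediately after 'about':
The amendment that the director must tell Oren to report that Clara will speak to the researcher about ___ caused a dispute.
'about' is word 18.

18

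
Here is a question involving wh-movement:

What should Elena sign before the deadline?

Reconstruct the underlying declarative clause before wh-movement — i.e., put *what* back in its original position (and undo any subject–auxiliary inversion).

Elena should sign what before the deadline.

The filler 'what' is interpreted as the direct object of 'sign'. Wh-movement fronts it, leaving a gap right after 'sign':
What should Elena sign ___ before the deadline?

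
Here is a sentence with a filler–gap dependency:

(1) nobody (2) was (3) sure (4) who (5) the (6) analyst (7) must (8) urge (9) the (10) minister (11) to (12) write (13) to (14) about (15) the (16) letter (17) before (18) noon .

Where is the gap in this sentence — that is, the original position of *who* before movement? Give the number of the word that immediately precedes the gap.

13

In situ: The analyst must urge the minister to write to who about the letter before noon.
'who' is the object of the preposition 'to'. It moves to the left edge, and the trace sits right after 'to':
Nobody was sure who the analyst must urge the minister to write to ___ about the letter before noon.
'to' is word 13.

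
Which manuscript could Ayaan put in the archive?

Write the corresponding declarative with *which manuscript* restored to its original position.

'which manuscript' is the direct object of 'put'. It moves to the left edge, and the trace sits right after 'put':
Which manuscript could Ayaan put ___ in the archive?

Ayaan could put which manuscript in the archive.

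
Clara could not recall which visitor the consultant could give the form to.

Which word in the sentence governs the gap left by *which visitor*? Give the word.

to

Before movement: The consultant could give the form to which visitor.
'which visitor' functions as the object of the preposition 'to' (recipient of 'give'). Wh-movement fronts it, leaving a gap right after 'to':
Clara could not recall which visitor the consultant could give the form to ___.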